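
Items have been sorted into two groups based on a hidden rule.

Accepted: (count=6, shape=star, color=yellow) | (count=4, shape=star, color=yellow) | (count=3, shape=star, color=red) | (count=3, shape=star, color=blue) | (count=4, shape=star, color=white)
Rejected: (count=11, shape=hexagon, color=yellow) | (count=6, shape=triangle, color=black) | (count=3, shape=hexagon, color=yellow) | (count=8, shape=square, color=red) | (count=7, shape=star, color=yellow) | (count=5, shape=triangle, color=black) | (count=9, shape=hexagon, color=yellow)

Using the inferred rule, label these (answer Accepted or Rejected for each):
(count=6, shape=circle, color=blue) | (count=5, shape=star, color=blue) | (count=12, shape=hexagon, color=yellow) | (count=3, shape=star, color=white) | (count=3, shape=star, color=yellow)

The common property of the 'Accepted' items is: shape is star AND count ≤ 6. No 'Rejected' item has it.

Rejected, Accepted, Rejected, Accepted, Accepted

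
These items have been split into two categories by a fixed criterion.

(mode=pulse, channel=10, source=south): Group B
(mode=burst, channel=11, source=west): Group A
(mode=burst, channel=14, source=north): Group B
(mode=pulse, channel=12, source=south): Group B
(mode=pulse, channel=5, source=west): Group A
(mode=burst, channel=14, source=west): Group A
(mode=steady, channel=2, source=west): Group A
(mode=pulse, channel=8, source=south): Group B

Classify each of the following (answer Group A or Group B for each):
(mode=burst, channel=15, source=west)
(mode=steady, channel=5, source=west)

Looking at the examples, the only property every 'Group A' case has and every 'Group B' case lacks is: source is west.
(mode=burst, channel=15, source=west): source is west — matches, so Group A. (mode=steady, channel=5, source=west): source is west — matches, so Group A.

Group A, Group A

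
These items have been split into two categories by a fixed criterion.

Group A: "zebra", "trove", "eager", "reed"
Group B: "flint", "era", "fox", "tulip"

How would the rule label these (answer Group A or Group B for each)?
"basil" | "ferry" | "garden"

Group B, Group A, Group A

The classifier is using: length ≥ 4 AND contains 'e'.
"basil": Group B (length 5, no 'e'). "ferry": Group A (length 5, has 'e'). "garden": Group A (length 6, has 'e').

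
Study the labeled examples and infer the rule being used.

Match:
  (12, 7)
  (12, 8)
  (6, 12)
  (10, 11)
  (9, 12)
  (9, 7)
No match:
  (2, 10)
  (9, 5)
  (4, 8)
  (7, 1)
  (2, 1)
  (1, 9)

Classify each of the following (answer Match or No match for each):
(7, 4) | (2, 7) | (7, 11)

No match, No match, Match

A rule that fits every label: sum ≥ 16 — true of each 'Match' example, false of each 'No match' one.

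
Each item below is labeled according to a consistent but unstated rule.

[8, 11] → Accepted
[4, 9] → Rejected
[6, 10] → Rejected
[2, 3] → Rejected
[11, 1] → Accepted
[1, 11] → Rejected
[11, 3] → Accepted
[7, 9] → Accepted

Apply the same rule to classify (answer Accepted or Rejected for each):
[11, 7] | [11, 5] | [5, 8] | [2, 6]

Accepted, Accepted, Rejected, Rejected

The simplest hypothesis consistent with all the labels is: first ≥ 7.
[11, 7]: first 11 — satisfies this, so Accepted. [11, 5]: first 11 — satisfies this, so Accepted. [5, 8]: first 5 — lacks this property, so Rejected. [2, 6]: first 2 — lacks this property, so Rejected.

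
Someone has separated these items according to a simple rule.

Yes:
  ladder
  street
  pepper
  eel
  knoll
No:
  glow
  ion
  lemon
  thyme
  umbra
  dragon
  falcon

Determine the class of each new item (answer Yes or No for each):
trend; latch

No, No

A rule that fits every label: has a double letter — true of each 'Yes' example, false of each 'No' one.
trend → no doubled letter → No. latch → no doubled letter → No.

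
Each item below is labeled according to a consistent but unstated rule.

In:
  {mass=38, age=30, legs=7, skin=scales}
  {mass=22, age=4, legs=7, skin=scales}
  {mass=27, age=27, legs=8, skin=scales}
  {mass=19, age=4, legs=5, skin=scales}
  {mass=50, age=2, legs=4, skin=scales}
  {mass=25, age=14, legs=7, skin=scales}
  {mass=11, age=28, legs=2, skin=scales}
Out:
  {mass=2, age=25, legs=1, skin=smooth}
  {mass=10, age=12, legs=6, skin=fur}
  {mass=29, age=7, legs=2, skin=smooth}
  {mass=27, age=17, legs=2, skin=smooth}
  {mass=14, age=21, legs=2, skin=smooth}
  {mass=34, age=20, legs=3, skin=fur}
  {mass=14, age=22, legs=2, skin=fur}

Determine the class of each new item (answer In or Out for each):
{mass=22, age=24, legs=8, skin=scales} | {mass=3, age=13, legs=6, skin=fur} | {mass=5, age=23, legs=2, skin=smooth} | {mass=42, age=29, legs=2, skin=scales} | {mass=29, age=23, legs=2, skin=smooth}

In, Out, Out, In, Out

The pattern is that an item is 'In' exactly when: skin is scales.
{mass=22, age=24, legs=8, skin=scales}: skin is scales — meets the rule, so In.
{mass=3, age=13, legs=6, skin=fur}: skin is fur — lacks this property, so Out.
{mass=5, age=23, legs=2, skin=smooth}: skin is smooth — lacks this property, so Out.
{mass=42, age=29, legs=2, skin=scales}: skin is scales — meets the rule, so In.
{mass=29, age=23, legs=2, skin=smooth}: skin is smooth — lacks this property, so Out.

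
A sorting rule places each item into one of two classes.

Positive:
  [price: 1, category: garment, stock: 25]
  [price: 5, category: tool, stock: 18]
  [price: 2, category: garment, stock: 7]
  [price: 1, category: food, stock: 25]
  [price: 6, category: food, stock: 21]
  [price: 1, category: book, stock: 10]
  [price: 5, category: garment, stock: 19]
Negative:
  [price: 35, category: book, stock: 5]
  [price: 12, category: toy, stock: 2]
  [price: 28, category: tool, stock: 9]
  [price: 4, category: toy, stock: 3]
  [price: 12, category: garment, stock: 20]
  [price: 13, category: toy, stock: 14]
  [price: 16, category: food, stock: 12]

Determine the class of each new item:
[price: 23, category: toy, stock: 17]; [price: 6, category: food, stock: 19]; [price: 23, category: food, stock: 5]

Negative, Positive, Negative

Rule: price ≤ 6 AND stock ≥ 5. This holds for each 'Positive' example and fails for each 'Negative' one.
Negative: [price: 23, category: toy, stock: 17], since price = 23, stock = 17.
Positive: [price: 6, category: food, stock: 19], since price = 6, stock = 19.
Negative: [price: 23, category: food, stock: 5], since price = 23, stock = 5.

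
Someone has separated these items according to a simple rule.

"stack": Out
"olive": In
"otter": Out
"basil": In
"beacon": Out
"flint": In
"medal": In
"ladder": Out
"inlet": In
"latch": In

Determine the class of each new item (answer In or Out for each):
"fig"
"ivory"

Out, Out

The distinguishing property — odd length AND contains 'l' — holds for all the 'In' cases and none of the 'Out' cases.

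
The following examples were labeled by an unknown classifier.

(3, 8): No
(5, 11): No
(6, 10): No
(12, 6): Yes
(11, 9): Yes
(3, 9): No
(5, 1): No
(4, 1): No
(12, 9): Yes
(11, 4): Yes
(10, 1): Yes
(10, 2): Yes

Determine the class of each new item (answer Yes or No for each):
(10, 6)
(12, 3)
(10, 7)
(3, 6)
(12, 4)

All 'Yes' examples share one property — first ≥ 8 — and every 'No' example lacks it.
(10, 6) — first 10, hence Yes.
(12, 3) — first 12, hence Yes.
(10, 7) — first 10, hence Yes.
(3, 6) — first 3, hence No.
(12, 4) — first 12, hence Yes.

Yes, Yes, Yes, No, Yes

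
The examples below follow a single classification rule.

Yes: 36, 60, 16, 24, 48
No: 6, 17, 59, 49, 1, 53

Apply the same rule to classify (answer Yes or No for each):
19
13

One predicate separates the groups cleanly: multiple of 4.

No, No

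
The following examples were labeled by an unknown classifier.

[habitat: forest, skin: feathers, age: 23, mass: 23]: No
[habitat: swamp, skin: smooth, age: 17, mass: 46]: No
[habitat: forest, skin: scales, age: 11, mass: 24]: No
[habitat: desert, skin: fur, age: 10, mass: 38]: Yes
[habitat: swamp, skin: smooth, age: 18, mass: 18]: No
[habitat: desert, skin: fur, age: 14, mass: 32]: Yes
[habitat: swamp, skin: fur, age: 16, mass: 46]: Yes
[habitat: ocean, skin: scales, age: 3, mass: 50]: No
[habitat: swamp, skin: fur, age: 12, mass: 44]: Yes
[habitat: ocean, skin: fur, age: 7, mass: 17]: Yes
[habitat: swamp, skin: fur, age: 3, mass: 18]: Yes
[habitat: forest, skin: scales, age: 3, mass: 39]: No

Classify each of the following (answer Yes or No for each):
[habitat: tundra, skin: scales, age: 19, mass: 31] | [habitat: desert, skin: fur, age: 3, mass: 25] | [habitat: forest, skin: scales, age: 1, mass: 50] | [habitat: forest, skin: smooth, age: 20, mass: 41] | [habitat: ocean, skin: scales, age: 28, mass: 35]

No, Yes, No, No, No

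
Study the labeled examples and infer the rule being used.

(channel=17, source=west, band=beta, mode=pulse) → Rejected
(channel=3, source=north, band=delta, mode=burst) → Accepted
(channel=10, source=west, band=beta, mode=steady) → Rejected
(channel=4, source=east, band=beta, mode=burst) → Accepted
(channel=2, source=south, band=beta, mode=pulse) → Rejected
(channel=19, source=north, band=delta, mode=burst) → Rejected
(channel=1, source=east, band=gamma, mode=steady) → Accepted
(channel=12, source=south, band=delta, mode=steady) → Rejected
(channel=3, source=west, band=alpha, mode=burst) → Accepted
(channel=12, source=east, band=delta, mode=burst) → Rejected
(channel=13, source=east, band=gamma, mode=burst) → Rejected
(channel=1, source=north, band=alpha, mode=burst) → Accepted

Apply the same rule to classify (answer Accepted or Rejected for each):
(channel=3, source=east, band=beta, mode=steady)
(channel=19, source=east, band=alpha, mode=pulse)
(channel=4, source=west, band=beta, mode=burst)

Accepted, Rejected, Accepted

The common property of the 'Accepted' items is: channel ≠ 2 AND channel ≤ 4. No 'Rejected' item has it.
Accepted: (channel=3, source=east, band=beta, mode=steady), since channel = 3. Rejected: (channel=19, source=east, band=alpha, mode=pulse), since channel = 19. Accepted: (channel=4, source=west, band=beta, mode=burst), since channel = 4.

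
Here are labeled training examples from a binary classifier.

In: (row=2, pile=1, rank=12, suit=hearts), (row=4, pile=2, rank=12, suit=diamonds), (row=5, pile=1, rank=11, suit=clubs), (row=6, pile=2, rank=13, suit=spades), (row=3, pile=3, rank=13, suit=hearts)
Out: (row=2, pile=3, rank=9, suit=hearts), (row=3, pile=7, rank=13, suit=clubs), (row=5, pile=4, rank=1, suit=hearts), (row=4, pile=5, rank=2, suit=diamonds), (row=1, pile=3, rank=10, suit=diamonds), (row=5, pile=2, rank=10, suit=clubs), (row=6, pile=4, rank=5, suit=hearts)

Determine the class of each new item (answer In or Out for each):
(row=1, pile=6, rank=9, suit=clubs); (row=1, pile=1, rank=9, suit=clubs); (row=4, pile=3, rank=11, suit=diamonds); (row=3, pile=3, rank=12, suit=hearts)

Out, Out, In, In

All 'In' examples share one property — rank ≥ 11 AND pile ≤ 3 — and every 'Out' example lacks it.
(row=1, pile=6, rank=9, suit=clubs): Out (rank = 9, pile = 6). (row=1, pile=1, rank=9, suit=clubs): Out (rank = 9, pile = 1). (row=4, pile=3, rank=11, suit=diamonds): In (rank = 11, pile = 3). (row=3, pile=3, rank=12, suit=hearts): In (rank = 12, pile = 3).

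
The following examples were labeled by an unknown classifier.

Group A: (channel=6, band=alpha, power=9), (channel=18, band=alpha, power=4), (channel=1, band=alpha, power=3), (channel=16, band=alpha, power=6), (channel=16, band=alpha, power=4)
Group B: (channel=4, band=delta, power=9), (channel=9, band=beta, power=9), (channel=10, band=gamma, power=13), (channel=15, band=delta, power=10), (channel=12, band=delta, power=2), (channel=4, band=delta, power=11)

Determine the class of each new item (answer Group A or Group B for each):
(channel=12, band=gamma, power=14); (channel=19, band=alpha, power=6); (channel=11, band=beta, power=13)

Group B, Group A, Group B

Checking candidate rules against both groups, what survives is: band is alpha.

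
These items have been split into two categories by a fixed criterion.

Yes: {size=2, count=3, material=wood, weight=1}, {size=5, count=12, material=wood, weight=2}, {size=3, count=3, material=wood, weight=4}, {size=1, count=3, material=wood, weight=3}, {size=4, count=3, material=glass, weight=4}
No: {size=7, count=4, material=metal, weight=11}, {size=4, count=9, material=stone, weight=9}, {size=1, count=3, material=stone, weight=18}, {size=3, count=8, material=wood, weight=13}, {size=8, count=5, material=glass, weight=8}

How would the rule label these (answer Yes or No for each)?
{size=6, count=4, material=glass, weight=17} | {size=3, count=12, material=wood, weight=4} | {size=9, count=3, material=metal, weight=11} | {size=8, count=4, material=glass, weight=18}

The common property of the 'Yes' items is: weight ≤ 4. No 'No' item has it.
{size=6, count=4, material=glass, weight=17}: weight = 17 — lacks this property, so No. {size=3, count=12, material=wood, weight=4}: weight = 4 — qualifies, so Yes. {size=9, count=3, material=metal, weight=11}: weight = 11 — lacks this property, so No. {size=8, count=4, material=glass, weight=18}: weight = 18 — lacks this property, so No.

No, Yes, No, No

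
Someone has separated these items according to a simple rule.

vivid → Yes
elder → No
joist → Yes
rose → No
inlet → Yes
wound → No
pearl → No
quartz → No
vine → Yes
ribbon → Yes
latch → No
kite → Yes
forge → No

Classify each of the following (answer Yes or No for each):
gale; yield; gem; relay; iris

No, Yes, No, No, Yes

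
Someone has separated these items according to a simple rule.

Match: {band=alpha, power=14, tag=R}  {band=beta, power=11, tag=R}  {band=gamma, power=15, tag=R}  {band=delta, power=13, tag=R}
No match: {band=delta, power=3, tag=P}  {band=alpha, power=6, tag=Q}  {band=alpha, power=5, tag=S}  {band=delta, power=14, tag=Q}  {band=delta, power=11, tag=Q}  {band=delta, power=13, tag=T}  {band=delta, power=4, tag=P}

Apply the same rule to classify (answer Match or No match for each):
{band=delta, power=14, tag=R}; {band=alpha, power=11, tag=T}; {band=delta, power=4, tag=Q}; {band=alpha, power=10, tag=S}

Match, No match, No match, No match

Checking candidate rules against both groups, what survives is: tag is R.
{band=delta, power=14, tag=R}: tag is R, qualifies → Match. {band=alpha, power=11, tag=T}: tag is T, fails this test → No match. {band=delta, power=4, tag=Q}: tag is Q, fails this test → No match. {band=alpha, power=10, tag=S}: tag is S, fails this test → No match.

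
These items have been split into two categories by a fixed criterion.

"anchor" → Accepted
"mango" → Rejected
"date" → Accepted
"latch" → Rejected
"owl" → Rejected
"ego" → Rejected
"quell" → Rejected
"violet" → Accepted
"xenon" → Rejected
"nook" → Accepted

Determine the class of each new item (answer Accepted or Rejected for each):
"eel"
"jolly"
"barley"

Rejected, Rejected, Accepted

Checking candidate rules against both groups, what survives is: even length.
"eel" → length 3 → Rejected. "jolly" → length 5 → Rejected. "barley" → length 6 → Accepted.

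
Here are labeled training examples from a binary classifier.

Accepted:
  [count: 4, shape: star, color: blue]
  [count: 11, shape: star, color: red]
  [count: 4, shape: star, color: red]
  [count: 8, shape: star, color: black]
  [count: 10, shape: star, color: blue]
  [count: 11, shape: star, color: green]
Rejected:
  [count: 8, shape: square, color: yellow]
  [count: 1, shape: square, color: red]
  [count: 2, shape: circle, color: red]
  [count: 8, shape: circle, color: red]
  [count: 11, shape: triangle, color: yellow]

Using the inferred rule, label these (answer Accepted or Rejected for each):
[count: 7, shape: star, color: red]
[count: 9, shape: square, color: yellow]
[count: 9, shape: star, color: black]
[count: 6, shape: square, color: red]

Accepted, Rejected, Accepted, Rejected

The distinguishing property — shape is star — holds for all the 'Accepted' cases and none of the 'Rejected' cases.
Accepted: [count: 7, shape: star, color: red], since shape is star.
Rejected: [count: 9, shape: square, color: yellow], since shape is square.
Accepted: [count: 9, shape: star, color: black], since shape is star.
Rejected: [count: 6, shape: square, color: red], since shape is square.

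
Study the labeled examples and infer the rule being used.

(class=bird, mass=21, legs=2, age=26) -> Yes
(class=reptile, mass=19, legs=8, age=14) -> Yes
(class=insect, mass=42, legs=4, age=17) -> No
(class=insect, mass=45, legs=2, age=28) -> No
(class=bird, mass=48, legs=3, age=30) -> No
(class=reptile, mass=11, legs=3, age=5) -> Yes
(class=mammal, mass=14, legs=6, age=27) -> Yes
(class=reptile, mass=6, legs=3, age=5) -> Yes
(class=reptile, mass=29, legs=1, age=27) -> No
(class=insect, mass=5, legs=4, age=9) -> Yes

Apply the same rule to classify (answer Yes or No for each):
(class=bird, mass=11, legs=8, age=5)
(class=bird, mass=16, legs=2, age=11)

Yes, Yes

The rule appears to be: mass ≤ 21.
Yes: (class=bird, mass=11, legs=8, age=5), since mass = 11.
Yes: (class=bird, mass=16, legs=2, age=11), since mass = 16.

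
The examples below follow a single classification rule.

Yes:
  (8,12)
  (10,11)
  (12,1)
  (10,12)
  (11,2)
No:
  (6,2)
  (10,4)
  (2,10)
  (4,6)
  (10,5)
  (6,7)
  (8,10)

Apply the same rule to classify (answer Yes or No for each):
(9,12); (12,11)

One predicate separates the groups cleanly: max ≥ 11.
(9,12): max 12, passes → Yes. (12,11): max 12, passes → Yes.

Yes, Yes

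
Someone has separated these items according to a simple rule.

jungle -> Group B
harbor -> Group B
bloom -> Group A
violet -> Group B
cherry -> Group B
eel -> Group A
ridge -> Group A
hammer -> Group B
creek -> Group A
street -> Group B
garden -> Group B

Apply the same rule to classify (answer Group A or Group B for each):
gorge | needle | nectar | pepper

Group A, Group B, Group B, Group B

The pattern is that an item is 'Group A' exactly when: odd length.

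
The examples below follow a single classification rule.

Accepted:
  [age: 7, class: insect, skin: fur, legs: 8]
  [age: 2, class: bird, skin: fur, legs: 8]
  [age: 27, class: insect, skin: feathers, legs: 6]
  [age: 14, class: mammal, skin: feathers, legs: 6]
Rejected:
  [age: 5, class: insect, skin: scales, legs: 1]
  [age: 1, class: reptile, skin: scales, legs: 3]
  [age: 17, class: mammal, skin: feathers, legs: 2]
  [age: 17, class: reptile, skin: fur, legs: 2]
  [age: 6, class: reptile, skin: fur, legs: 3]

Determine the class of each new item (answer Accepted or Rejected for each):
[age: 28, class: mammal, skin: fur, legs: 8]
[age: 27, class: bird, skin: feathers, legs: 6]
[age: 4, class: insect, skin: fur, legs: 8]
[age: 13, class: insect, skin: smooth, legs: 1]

The simplest hypothesis consistent with all the labels is: legs ≥ 6.

Accepted, Accepted, Accepted, Rejected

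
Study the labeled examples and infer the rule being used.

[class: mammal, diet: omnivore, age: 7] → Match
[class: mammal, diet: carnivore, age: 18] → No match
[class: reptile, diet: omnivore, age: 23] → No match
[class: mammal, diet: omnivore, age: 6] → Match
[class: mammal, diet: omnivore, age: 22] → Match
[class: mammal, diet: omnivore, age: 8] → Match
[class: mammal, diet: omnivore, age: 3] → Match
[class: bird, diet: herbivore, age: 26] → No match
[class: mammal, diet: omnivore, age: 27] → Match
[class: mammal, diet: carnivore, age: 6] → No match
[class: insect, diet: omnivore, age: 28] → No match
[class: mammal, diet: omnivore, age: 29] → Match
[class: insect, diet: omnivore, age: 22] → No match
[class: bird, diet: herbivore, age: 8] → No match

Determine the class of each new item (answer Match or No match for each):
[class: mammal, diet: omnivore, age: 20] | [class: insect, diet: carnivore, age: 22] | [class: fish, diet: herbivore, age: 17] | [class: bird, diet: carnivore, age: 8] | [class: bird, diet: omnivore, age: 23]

Match, No match, No match, No match, No match

Every 'Match' example satisfies: class is mammal AND diet is omnivore. None of the 'No match' examples do.
[class: mammal, diet: omnivore, age: 20]: Match (class is mammal, diet is omnivore).
[class: insect, diet: carnivore, age: 22]: No match (class is insect, diet is carnivore).
[class: fish, diet: herbivore, age: 17]: No match (class is fish, diet is herbivore).
[class: bird, diet: carnivore, age: 8]: No match (class is bird, diet is carnivore).
[class: bird, diet: omnivore, age: 23]: No match (class is bird, diet is omnivore).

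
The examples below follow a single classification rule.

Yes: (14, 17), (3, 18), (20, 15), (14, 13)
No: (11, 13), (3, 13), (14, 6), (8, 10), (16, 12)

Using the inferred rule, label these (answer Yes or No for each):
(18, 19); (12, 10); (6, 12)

Yes, No, No

The rule appears to be: sum is odd.
Yes: (18, 19), since 18+19 = 37. No: (12, 10), since 12+10 = 22. No: (6, 12), since 6+12 = 18.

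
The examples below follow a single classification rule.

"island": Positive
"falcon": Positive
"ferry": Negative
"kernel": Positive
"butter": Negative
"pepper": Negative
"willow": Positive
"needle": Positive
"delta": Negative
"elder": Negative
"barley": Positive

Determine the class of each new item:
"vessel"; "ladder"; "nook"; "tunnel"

Positive, Positive, Negative, Positive

All 'Positive' examples share one property — even length AND contains 'l' — and every 'Negative' example lacks it.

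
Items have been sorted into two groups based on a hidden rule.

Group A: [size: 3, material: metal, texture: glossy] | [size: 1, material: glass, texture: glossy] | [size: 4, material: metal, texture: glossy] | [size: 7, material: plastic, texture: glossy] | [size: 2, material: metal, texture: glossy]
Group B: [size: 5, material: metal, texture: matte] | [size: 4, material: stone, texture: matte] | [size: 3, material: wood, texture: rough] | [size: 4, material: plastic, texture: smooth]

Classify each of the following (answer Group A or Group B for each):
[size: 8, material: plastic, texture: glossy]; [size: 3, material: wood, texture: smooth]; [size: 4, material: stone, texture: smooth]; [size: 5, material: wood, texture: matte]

Group A, Group B, Group B, Group B

The simplest hypothesis consistent with all the labels is: texture is glossy.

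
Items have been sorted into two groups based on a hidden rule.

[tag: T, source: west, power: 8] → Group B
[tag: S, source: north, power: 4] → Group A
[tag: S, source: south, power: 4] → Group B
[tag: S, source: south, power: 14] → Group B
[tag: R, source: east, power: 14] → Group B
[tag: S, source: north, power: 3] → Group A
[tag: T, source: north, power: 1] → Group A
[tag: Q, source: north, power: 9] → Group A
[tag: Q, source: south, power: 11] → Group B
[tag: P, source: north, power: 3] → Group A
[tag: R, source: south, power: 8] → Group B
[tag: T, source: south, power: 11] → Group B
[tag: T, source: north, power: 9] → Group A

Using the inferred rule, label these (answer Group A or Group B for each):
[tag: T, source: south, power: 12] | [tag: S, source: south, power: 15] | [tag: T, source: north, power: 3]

Group B, Group B, Group A

Rule: source is north. This holds for each 'Group A' example and fails for each 'Group B' one.
[tag: T, source: south, power: 12]: Group B (source is south). [tag: S, source: south, power: 15]: Group B (source is south). [tag: T, source: north, power: 3]: Group A (source is north).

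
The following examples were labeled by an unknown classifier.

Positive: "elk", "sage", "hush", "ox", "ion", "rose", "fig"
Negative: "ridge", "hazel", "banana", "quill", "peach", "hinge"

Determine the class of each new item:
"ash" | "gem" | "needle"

Positive, Positive, Negative

The rule appears to be: length ≤ 4.
"ash": length 3 — qualifies, so Positive. "gem": length 3 — qualifies, so Positive. "needle": length 6 — doesn't match, so Negative.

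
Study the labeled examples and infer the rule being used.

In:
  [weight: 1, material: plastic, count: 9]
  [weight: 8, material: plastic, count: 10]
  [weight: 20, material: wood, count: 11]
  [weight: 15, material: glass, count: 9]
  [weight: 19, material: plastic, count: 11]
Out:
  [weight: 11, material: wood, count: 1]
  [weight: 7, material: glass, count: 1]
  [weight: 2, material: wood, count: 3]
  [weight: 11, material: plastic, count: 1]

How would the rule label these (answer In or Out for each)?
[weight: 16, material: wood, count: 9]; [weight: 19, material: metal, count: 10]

Rule: count ≥ 9. This holds for each 'In' example and fails for each 'Out' one.
[weight: 16, material: wood, count: 9] — count = 9, hence In. [weight: 19, material: metal, count: 10] — count = 10, hence In.

In, In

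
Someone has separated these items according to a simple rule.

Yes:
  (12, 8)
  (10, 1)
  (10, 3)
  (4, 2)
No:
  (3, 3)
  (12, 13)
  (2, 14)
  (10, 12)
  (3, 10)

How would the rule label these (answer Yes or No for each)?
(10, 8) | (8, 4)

Yes, Yes

'Yes' ⟺ first > second.
(10, 8) → 10 > 8 → Yes.
(8, 4) → 8 > 4 → Yes.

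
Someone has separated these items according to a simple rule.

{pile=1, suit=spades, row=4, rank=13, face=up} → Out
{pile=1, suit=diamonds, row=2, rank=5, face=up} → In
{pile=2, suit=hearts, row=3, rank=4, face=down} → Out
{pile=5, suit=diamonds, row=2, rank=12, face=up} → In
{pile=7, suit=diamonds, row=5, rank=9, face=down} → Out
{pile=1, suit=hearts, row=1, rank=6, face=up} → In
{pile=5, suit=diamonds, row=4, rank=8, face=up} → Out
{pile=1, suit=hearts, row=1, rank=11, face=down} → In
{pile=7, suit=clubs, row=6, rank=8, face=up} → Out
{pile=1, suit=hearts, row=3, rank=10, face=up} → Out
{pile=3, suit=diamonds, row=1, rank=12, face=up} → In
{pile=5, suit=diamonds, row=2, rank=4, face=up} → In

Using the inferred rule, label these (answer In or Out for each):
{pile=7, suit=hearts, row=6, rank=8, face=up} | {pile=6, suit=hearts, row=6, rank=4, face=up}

Out, Out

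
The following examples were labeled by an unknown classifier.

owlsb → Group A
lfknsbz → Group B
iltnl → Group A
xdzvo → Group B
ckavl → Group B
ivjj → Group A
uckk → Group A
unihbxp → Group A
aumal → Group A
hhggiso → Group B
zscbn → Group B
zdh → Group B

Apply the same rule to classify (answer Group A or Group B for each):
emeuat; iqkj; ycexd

Rule: starts with a vowel. This holds for each 'Group A' example and fails for each 'Group B' one.
emeuat: Group A (starts with 'e'). iqkj: Group A (starts with 'i'). ycexd: Group B (starts with 'y').

Group A, Group A, Group B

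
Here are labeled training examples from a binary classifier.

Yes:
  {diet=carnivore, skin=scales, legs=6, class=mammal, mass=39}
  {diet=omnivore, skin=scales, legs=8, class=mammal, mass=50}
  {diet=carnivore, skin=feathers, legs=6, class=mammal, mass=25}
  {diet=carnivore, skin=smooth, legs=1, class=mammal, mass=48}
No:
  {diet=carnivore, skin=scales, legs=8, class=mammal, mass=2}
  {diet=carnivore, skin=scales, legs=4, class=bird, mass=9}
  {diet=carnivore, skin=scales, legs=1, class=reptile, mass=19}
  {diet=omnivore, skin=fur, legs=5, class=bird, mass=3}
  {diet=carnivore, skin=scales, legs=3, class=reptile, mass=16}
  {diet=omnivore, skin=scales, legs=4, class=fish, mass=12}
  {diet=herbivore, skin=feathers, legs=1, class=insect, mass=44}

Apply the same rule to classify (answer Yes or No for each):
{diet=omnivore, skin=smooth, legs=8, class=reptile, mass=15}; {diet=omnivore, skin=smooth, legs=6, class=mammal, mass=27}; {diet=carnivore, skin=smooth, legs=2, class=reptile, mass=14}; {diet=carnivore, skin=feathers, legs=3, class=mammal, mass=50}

No, Yes, No, Yes

The rule appears to be: class is mammal AND mass ≥ 3.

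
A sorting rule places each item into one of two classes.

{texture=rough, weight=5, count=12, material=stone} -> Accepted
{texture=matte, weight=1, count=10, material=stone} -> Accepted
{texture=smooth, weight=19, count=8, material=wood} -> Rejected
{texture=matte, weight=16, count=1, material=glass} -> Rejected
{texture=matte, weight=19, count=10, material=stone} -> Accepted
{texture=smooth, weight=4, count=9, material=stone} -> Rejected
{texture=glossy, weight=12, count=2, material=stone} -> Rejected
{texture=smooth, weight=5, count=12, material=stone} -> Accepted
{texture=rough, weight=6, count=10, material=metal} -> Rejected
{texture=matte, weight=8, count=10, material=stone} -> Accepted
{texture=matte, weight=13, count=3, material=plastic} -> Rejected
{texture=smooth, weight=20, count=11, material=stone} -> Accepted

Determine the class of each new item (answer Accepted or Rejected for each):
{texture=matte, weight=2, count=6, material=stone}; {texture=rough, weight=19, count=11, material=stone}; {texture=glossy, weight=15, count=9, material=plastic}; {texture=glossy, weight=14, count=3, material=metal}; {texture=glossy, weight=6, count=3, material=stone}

'Accepted' ⟺ material is stone AND count ≥ 10.
{texture=matte, weight=2, count=6, material=stone} → material is stone, count = 6 → Rejected. {texture=rough, weight=19, count=11, material=stone} → material is stone, count = 11 → Accepted. {texture=glossy, weight=15, count=9, material=plastic} → material is plastic, count = 9 → Rejected. {texture=glossy, weight=14, count=3, material=metal} → material is metal, count = 3 → Rejected. {texture=glossy, weight=6, count=3, material=stone} → material is stone, count = 3 → Rejected.

Rejected, Accepted, Rejected, Rejected, Rejected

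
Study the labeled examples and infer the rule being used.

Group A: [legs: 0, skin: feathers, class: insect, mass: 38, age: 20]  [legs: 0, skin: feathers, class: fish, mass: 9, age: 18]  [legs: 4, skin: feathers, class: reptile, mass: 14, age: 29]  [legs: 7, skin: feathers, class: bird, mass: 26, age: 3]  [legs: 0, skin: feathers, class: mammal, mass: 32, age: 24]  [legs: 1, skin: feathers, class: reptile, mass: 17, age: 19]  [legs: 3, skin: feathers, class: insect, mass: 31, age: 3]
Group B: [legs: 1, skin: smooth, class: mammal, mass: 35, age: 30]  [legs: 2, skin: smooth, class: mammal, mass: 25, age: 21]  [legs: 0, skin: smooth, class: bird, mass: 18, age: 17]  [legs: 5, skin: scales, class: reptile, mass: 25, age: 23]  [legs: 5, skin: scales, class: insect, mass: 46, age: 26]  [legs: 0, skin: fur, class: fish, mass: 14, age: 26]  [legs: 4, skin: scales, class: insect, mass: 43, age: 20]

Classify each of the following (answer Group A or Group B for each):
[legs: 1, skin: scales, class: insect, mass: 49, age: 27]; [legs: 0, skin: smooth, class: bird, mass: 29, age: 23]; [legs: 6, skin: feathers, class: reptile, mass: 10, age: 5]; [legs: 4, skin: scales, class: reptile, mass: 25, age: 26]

One predicate separates the groups cleanly: skin is feathers.

Group B, Group B, Group A, Group B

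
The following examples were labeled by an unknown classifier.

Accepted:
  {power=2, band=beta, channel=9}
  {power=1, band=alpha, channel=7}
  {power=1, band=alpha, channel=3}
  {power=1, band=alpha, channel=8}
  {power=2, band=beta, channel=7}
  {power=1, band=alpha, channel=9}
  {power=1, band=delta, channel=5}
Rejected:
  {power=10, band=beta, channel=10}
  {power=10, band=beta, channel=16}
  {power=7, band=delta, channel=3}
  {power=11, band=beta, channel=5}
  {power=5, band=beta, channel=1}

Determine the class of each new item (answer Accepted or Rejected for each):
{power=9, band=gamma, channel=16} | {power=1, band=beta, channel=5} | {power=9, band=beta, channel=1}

Rejected, Accepted, Rejected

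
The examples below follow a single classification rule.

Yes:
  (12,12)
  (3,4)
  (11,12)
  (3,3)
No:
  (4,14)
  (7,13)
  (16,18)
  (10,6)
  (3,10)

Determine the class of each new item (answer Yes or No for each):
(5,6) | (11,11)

Yes, Yes

The simplest hypothesis consistent with all the labels is: |first − second| ≤ 1.
(5,6) — |5−6| = 1, hence Yes.
(11,11) — |11−11| = 0, hence Yes.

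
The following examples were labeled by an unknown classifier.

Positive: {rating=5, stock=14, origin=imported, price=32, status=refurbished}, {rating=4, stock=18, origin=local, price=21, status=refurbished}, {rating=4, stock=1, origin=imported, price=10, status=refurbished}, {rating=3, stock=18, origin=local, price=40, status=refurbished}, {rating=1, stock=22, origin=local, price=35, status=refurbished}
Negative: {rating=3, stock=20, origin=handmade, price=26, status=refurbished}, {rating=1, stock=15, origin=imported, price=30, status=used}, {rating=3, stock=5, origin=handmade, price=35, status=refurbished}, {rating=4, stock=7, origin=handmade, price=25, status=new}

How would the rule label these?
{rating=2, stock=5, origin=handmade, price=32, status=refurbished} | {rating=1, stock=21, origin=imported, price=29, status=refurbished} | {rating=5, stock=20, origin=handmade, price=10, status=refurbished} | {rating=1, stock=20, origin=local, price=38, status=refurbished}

The simplest hypothesis consistent with all the labels is: origin is not handmade AND status is refurbished.
{rating=2, stock=5, origin=handmade, price=32, status=refurbished}: Negative (origin is handmade, status is refurbished).
{rating=1, stock=21, origin=imported, price=29, status=refurbished}: Positive (origin is imported, status is refurbished).
{rating=5, stock=20, origin=handmade, price=10, status=refurbished}: Negative (origin is handmade, status is refurbished).
{rating=1, stock=20, origin=local, price=38, status=refurbished}: Positive (origin is local, status is refurbished).

Negative, Positive, Negative, Positive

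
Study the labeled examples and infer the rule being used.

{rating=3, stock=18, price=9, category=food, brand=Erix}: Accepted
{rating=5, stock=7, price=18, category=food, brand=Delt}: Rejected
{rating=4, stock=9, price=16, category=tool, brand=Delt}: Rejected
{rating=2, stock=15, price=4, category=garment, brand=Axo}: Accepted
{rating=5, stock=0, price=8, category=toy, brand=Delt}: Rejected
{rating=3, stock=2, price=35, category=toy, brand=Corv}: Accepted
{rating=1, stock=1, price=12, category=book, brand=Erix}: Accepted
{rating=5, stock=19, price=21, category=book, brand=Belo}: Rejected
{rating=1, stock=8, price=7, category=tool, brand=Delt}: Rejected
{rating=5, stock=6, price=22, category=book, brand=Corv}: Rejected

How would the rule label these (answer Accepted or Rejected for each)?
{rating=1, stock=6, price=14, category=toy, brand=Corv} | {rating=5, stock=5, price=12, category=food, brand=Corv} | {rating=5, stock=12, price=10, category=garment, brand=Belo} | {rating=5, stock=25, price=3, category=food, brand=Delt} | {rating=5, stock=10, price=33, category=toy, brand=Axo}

A rule that fits every label: price ≠ 7 AND rating ≤ 3 — true of each 'Accepted' example, false of each 'Rejected' one.
{rating=1, stock=6, price=14, category=toy, brand=Corv} — price = 14, rating = 1, hence Accepted.
{rating=5, stock=5, price=12, category=food, brand=Corv} — price = 12, rating = 5, hence Rejected.
{rating=5, stock=12, price=10, category=garment, brand=Belo} — price = 10, rating = 5, hence Rejected.
{rating=5, stock=25, price=3, category=food, brand=Delt} — price = 3, rating = 5, hence Rejected.
{rating=5, stock=10, price=33, category=toy, brand=Axo} — price = 33, rating = 5, hence Rejected.

Accepted, Rejected, Rejected, Rejected, Rejected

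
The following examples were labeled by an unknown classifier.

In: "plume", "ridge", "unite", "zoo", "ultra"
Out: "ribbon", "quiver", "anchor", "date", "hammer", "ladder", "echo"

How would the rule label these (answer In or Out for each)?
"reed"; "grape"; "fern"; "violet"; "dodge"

Out, In, Out, Out, In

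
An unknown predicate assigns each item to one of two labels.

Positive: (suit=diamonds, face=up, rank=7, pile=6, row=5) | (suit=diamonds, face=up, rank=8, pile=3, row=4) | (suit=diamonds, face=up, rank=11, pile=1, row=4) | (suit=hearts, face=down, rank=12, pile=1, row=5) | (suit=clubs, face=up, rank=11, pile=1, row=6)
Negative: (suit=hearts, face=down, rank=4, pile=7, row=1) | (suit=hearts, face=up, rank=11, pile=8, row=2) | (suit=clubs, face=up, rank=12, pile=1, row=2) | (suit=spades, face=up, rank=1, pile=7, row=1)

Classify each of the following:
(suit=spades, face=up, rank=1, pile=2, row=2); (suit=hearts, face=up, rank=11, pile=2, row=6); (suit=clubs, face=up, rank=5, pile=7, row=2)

Negative, Positive, Negative

Every 'Positive' example satisfies: row ≥ 4. None of the 'Negative' examples do.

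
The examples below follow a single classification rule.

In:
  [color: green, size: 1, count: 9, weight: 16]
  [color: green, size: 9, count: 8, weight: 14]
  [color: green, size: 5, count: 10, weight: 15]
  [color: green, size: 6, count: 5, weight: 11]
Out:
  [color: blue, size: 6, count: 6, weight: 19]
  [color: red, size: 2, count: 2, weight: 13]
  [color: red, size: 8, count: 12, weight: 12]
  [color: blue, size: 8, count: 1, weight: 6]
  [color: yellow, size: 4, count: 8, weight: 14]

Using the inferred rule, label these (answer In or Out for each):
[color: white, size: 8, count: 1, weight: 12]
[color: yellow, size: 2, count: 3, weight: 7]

Comparing the two groups points to one rule — color is green.
[color: white, size: 8, count: 1, weight: 12]: color is white — doesn't qualify, so Out. [color: yellow, size: 2, count: 3, weight: 7]: color is yellow — doesn't qualify, so Out.

Out, Out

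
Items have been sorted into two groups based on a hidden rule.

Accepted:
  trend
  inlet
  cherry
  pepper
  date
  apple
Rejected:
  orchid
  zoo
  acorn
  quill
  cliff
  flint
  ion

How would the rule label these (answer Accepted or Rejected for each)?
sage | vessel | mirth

The classifier is using: contains 'e'.

Accepted, Accepted, Rejected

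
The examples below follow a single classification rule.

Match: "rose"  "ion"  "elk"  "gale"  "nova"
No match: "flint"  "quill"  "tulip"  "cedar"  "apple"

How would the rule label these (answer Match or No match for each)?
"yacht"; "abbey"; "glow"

No match, No match, Match

The distinguishing property — length ≤ 4 — holds for all the 'Match' cases and none of the 'No match' cases.
No match: "yacht", since length 5.
No match: "abbey", since length 5.
Match: "glow", since length 4.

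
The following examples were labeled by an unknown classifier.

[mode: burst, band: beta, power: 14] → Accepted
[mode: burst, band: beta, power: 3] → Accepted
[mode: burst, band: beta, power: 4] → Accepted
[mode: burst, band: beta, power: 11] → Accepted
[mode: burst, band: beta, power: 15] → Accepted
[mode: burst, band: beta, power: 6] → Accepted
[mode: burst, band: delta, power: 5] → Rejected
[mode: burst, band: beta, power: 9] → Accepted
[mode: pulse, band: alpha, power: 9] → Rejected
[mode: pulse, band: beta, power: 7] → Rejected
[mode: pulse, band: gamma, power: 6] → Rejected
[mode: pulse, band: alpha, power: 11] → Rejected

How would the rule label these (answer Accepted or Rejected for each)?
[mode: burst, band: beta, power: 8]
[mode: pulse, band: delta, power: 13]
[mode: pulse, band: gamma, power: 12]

Accepted, Rejected, Rejected

The rule appears to be: mode is burst AND band is beta.
[mode: burst, band: beta, power: 8]: Accepted (mode is burst, band is beta).
[mode: pulse, band: delta, power: 13]: Rejected (mode is pulse, band is delta).
[mode: pulse, band: gamma, power: 12]: Rejected (mode is pulse, band is gamma).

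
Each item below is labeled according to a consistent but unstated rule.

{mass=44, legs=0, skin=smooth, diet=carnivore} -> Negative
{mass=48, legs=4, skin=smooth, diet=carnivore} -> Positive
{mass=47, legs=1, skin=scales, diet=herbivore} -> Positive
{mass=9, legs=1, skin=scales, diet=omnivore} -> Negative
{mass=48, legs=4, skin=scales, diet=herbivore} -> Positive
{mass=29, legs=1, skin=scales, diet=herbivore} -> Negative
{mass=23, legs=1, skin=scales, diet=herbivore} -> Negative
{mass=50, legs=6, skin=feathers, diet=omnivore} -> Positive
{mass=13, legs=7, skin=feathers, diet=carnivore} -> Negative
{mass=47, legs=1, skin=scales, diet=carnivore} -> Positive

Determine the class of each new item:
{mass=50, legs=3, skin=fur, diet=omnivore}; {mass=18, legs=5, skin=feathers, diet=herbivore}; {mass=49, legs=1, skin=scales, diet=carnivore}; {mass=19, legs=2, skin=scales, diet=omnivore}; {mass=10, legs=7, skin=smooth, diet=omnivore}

Positive, Negative, Positive, Negative, Negative

The classifier is using: mass ≥ 47.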